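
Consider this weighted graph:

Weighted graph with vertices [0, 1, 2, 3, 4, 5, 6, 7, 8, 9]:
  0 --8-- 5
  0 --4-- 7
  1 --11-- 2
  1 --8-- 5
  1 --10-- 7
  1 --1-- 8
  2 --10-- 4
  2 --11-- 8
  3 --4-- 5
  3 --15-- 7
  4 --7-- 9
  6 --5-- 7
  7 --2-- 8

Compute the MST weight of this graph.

Applying Kruskal's algorithm (sort edges by weight, add if no cycle):
  Add (1,8) w=1
  Add (7,8) w=2
  Add (0,7) w=4
  Add (3,5) w=4
  Add (6,7) w=5
  Add (4,9) w=7
  Add (0,5) w=8
  Skip (1,5) w=8 (creates cycle)
  Skip (1,7) w=10 (creates cycle)
  Add (2,4) w=10
  Add (1,2) w=11
  Skip (2,8) w=11 (creates cycle)
  Skip (3,7) w=15 (creates cycle)
MST weight = 52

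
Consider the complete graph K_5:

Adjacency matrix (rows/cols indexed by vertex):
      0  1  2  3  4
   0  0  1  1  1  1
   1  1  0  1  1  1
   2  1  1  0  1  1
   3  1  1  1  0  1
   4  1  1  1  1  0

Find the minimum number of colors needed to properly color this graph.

In K_5, every vertex is adjacent to every other vertex.
Each vertex needs a unique color.
Chromatic number = 5.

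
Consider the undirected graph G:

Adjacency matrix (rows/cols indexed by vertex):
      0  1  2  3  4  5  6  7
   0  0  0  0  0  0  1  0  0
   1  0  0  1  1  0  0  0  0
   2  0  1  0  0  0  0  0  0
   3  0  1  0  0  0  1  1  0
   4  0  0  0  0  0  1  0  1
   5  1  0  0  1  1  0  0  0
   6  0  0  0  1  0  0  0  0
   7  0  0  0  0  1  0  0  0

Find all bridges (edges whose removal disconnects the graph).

A bridge is an edge whose removal increases the number of connected components.
Bridges found: (0,5), (1,2), (1,3), (3,5), (3,6), (4,5), (4,7)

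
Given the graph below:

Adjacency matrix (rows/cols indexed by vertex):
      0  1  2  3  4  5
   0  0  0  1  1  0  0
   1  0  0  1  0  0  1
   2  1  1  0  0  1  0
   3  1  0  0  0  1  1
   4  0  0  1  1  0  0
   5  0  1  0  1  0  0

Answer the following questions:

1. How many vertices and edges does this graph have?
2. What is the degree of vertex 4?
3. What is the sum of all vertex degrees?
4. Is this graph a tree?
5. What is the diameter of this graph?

Count: 6 vertices, 7 edges.
Vertex 4 has neighbors [2, 3], degree = 2.
Handshaking lemma: 2 * 7 = 14.
A tree on 6 vertices has 5 edges. This graph has 7 edges (2 extra). Not a tree.
Diameter (longest shortest path) = 2.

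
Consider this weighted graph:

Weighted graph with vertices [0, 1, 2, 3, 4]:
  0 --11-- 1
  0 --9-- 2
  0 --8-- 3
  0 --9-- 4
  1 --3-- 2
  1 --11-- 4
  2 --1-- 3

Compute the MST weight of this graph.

Applying Kruskal's algorithm (sort edges by weight, add if no cycle):
  Add (2,3) w=1
  Add (1,2) w=3
  Add (0,3) w=8
  Skip (0,2) w=9 (creates cycle)
  Add (0,4) w=9
  Skip (0,1) w=11 (creates cycle)
  Skip (1,4) w=11 (creates cycle)
MST weight = 21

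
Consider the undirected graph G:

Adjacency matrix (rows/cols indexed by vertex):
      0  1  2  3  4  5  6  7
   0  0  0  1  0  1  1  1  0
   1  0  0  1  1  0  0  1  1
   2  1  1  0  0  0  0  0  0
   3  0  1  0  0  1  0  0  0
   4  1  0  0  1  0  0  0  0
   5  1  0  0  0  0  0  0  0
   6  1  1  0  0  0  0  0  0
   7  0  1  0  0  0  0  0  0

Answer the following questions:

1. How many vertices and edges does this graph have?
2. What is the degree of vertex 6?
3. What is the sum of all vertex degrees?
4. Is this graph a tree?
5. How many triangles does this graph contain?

Count: 8 vertices, 9 edges.
Vertex 6 has neighbors [0, 1], degree = 2.
Handshaking lemma: 2 * 9 = 18.
A tree on 8 vertices has 7 edges. This graph has 9 edges (2 extra). Not a tree.
Number of triangles = 0.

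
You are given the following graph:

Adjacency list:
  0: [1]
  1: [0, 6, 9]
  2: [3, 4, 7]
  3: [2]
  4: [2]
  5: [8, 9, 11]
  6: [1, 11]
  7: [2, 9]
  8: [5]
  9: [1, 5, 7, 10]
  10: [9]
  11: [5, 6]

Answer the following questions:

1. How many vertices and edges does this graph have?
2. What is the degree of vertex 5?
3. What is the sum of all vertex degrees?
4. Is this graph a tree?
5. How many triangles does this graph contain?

Count: 12 vertices, 12 edges.
Vertex 5 has neighbors [8, 9, 11], degree = 3.
Handshaking lemma: 2 * 12 = 24.
A tree on 12 vertices has 11 edges. This graph has 12 edges (1 extra). Not a tree.
Number of triangles = 0.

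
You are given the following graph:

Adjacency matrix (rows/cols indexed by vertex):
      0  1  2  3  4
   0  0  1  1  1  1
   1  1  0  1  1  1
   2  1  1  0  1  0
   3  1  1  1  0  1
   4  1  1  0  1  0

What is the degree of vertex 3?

Vertex 3 has neighbors [0, 1, 2, 4], so deg(3) = 4.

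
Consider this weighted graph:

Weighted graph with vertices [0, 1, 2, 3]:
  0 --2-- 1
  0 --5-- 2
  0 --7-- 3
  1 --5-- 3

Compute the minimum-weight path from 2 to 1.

Using Dijkstra's algorithm from vertex 2:
Shortest path: 2 -> 0 -> 1
Total weight: 5 + 2 = 7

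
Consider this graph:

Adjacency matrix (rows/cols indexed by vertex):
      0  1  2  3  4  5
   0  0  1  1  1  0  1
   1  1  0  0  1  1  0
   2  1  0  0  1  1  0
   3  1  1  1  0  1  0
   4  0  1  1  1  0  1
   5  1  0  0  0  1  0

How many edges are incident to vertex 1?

Vertex 1 has neighbors [0, 3, 4], so deg(1) = 3.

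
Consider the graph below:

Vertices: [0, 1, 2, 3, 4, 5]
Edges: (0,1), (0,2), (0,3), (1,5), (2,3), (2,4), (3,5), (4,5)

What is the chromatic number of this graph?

The graph has a maximum clique of size 3 (lower bound on chromatic number).
A valid 3-coloring: {0: 0, 1: 1, 2: 1, 3: 2, 4: 2, 5: 0}.
Chromatic number = 3.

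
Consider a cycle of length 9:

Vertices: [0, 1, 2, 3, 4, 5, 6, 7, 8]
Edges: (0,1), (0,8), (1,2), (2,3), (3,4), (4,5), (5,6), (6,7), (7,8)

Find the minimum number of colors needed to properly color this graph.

This is an odd cycle (C_9). Odd cycles are not bipartite (any 2-coloring forces two adjacent vertices to match), and 3 colors suffice.
Chromatic number = 3.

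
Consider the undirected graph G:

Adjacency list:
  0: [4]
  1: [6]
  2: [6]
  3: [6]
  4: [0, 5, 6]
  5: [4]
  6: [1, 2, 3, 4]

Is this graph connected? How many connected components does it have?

Checking connectivity: the graph has 1 connected component(s).
All vertices are reachable from each other. The graph IS connected.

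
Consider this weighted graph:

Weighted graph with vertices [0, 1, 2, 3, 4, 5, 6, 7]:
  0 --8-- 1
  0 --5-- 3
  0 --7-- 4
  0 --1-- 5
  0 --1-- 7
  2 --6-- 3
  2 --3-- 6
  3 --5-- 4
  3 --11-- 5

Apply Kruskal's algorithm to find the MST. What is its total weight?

Applying Kruskal's algorithm (sort edges by weight, add if no cycle):
  Add (0,7) w=1
  Add (0,5) w=1
  Add (2,6) w=3
  Add (0,3) w=5
  Add (3,4) w=5
  Add (2,3) w=6
  Skip (0,4) w=7 (creates cycle)
  Add (0,1) w=8
  Skip (3,5) w=11 (creates cycle)
MST weight = 29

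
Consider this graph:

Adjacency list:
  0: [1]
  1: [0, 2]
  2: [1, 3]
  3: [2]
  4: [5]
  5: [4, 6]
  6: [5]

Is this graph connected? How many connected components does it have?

Checking connectivity: the graph has 2 connected component(s).
Components: [[0, 1, 2, 3], [4, 5, 6]]. The graph is NOT connected.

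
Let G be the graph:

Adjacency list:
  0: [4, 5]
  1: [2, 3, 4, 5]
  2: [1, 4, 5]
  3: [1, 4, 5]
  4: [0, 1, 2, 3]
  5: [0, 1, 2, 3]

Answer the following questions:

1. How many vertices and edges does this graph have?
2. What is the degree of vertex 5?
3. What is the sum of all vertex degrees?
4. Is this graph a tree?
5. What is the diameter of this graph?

Count: 6 vertices, 10 edges.
Vertex 5 has neighbors [0, 1, 2, 3], degree = 4.
Handshaking lemma: 2 * 10 = 20.
A tree on 6 vertices has 5 edges. This graph has 10 edges (5 extra). Not a tree.
Diameter (longest shortest path) = 2.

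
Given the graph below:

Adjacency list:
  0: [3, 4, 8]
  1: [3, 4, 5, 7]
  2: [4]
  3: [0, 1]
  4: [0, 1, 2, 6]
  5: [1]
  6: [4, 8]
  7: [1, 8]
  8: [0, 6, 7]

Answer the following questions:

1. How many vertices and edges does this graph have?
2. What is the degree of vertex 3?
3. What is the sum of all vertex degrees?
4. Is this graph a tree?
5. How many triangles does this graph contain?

Count: 9 vertices, 11 edges.
Vertex 3 has neighbors [0, 1], degree = 2.
Handshaking lemma: 2 * 11 = 22.
A tree on 9 vertices has 8 edges. This graph has 11 edges (3 extra). Not a tree.
Number of triangles = 0.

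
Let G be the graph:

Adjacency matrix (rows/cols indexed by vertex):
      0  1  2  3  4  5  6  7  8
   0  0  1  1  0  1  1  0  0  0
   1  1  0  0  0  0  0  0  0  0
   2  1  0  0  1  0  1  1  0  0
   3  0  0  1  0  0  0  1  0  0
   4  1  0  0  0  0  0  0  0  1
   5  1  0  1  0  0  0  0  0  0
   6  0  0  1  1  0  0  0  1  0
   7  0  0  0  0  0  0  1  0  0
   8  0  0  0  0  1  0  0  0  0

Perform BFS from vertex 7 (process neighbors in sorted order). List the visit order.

BFS from vertex 7 (neighbors processed in ascending order):
Visit order: 7, 6, 2, 3, 0, 5, 1, 4, 8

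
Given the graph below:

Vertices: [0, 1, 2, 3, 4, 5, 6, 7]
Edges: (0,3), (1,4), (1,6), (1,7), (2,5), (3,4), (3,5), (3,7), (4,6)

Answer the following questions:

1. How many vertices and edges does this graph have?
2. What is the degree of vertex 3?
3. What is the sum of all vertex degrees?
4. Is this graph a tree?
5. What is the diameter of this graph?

Count: 8 vertices, 9 edges.
Vertex 3 has neighbors [0, 4, 5, 7], degree = 4.
Handshaking lemma: 2 * 9 = 18.
A tree on 8 vertices has 7 edges. This graph has 9 edges (2 extra). Not a tree.
Diameter (longest shortest path) = 4.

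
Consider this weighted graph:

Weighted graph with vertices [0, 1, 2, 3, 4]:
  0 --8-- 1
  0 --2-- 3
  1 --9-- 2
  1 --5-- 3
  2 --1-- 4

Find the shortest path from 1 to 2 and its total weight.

Using Dijkstra's algorithm from vertex 1:
Shortest path: 1 -> 2
Total weight: 9 = 9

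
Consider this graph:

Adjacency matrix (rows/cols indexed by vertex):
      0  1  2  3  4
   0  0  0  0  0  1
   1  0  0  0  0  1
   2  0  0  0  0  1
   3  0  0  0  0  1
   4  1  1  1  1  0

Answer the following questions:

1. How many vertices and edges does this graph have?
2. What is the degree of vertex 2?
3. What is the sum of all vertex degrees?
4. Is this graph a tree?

Count: 5 vertices, 4 edges.
Vertex 2 has neighbors [4], degree = 1.
Handshaking lemma: 2 * 4 = 8.
A graph is a tree iff it is connected and has exactly n-1 edges. This graph is connected (all 5 vertices in one component) and has 5-1 = 4 edges. It is a tree.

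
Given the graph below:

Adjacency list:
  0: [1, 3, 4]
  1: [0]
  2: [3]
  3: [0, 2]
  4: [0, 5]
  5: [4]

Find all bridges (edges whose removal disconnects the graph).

A bridge is an edge whose removal increases the number of connected components.
Bridges found: (0,1), (0,3), (0,4), (2,3), (4,5)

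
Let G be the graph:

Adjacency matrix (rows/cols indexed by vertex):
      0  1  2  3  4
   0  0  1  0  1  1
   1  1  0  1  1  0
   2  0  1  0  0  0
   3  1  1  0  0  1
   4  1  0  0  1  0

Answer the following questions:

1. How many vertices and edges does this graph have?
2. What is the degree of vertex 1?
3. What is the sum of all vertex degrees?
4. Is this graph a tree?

Count: 5 vertices, 6 edges.
Vertex 1 has neighbors [0, 2, 3], degree = 3.
Handshaking lemma: 2 * 6 = 12.
A tree on 5 vertices has 4 edges. This graph has 6 edges (2 extra). Not a tree.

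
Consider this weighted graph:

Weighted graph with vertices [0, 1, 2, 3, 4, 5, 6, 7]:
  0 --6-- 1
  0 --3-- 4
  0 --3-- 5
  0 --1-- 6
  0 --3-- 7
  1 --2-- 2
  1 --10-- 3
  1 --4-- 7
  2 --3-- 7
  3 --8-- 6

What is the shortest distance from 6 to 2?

Using Dijkstra's algorithm from vertex 6:
Shortest path: 6 -> 0 -> 7 -> 2
Total weight: 1 + 3 + 3 = 7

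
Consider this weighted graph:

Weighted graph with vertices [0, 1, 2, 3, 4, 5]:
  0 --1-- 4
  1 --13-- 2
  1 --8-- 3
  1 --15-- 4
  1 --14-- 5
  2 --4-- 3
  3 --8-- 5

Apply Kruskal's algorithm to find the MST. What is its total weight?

Applying Kruskal's algorithm (sort edges by weight, add if no cycle):
  Add (0,4) w=1
  Add (2,3) w=4
  Add (1,3) w=8
  Add (3,5) w=8
  Skip (1,2) w=13 (creates cycle)
  Skip (1,5) w=14 (creates cycle)
  Add (1,4) w=15
MST weight = 36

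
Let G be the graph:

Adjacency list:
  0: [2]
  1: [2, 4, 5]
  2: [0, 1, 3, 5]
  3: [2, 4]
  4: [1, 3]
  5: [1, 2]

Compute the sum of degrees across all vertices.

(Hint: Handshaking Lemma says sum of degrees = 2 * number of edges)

Count edges: 7 edges.
By Handshaking Lemma: sum of degrees = 2 * 7 = 14.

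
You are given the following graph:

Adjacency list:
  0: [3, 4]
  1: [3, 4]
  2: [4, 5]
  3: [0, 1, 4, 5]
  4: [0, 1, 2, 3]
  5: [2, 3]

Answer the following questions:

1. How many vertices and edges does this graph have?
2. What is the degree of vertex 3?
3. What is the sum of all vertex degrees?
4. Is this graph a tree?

Count: 6 vertices, 8 edges.
Vertex 3 has neighbors [0, 1, 4, 5], degree = 4.
Handshaking lemma: 2 * 8 = 16.
A tree on 6 vertices has 5 edges. This graph has 8 edges (3 extra). Not a tree.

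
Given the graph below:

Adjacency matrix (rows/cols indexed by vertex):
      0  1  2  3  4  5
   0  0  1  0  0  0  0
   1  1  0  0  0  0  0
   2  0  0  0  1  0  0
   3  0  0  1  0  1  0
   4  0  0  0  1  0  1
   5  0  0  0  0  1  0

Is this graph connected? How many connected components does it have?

Checking connectivity: the graph has 2 connected component(s).
Components: [[0, 1], [2, 3, 4, 5]]. The graph is NOT connected.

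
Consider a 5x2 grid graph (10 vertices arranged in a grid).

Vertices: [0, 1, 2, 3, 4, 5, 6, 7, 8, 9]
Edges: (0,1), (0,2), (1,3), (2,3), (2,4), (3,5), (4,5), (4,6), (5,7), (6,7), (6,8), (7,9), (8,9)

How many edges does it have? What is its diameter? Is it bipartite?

A 5x2 grid has 8 vertical edges and 5 horizontal edges.
Total edges = 8 + 5 = 13.
Diameter = (5-1) + (2-1) = 5 (corner to opposite corner).
Grid graphs are bipartite (checkerboard coloring).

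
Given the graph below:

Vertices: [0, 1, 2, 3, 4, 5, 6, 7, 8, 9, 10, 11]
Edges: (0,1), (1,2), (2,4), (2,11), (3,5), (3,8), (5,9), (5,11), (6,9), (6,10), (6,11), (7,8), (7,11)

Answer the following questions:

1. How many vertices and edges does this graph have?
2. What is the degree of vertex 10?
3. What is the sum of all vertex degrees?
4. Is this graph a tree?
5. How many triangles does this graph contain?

Count: 12 vertices, 13 edges.
Vertex 10 has neighbors [6], degree = 1.
Handshaking lemma: 2 * 13 = 26.
A tree on 12 vertices has 11 edges. This graph has 13 edges (2 extra). Not a tree.
Number of triangles = 0.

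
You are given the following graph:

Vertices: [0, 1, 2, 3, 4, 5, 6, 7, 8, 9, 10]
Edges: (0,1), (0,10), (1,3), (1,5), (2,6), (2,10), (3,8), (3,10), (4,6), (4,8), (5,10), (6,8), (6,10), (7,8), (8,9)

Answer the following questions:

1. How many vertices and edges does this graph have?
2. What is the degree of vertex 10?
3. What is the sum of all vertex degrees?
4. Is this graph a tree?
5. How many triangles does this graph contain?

Count: 11 vertices, 15 edges.
Vertex 10 has neighbors [0, 2, 3, 5, 6], degree = 5.
Handshaking lemma: 2 * 15 = 30.
A tree on 11 vertices has 10 edges. This graph has 15 edges (5 extra). Not a tree.
Number of triangles = 2.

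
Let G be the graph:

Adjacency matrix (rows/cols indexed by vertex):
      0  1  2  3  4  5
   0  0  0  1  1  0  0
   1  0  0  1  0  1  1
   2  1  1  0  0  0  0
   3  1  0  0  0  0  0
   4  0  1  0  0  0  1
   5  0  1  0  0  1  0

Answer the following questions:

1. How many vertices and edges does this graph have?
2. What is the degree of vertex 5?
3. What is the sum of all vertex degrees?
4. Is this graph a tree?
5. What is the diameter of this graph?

Count: 6 vertices, 6 edges.
Vertex 5 has neighbors [1, 4], degree = 2.
Handshaking lemma: 2 * 6 = 12.
A tree on 6 vertices has 5 edges. This graph has 6 edges (1 extra). Not a tree.
Diameter (longest shortest path) = 4.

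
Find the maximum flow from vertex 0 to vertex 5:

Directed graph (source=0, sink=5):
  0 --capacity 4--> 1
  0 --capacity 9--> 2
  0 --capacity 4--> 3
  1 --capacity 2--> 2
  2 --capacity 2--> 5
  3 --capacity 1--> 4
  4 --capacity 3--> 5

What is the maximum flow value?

Computing max flow:
  Flow on (0->1): 2/4
  Flow on (0->3): 1/4
  Flow on (1->2): 2/2
  Flow on (2->5): 2/2
  Flow on (3->4): 1/1
  Flow on (4->5): 1/3
Maximum flow = 3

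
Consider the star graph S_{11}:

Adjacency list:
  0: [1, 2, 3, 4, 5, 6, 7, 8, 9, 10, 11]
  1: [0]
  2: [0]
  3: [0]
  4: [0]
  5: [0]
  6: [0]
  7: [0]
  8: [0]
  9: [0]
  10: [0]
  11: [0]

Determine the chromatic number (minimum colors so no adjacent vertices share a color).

S_{11} has one hub adjacent to 11 leaves; leaves are pairwise non-adjacent.
Color the hub 0 and every leaf 1.
Chromatic number = 2.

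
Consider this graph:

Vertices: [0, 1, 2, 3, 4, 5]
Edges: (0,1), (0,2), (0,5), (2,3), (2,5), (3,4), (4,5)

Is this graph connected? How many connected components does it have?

Checking connectivity: the graph has 1 connected component(s).
All vertices are reachable from each other. The graph IS connected.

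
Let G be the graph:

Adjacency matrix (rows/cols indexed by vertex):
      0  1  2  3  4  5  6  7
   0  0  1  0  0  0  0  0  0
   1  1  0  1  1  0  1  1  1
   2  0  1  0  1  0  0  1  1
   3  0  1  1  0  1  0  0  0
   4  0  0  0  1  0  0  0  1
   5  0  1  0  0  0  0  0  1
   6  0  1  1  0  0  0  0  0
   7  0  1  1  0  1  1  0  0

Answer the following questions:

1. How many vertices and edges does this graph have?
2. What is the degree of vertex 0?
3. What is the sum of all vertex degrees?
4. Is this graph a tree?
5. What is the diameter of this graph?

Count: 8 vertices, 12 edges.
Vertex 0 has neighbors [1], degree = 1.
Handshaking lemma: 2 * 12 = 24.
A tree on 8 vertices has 7 edges. This graph has 12 edges (5 extra). Not a tree.
Diameter (longest shortest path) = 3.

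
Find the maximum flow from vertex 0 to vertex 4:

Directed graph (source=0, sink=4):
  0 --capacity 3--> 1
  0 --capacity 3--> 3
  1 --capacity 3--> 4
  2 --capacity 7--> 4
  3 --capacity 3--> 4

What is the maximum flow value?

Computing max flow:
  Flow on (0->1): 3/3
  Flow on (0->3): 3/3
  Flow on (1->4): 3/3
  Flow on (3->4): 3/3
Maximum flow = 6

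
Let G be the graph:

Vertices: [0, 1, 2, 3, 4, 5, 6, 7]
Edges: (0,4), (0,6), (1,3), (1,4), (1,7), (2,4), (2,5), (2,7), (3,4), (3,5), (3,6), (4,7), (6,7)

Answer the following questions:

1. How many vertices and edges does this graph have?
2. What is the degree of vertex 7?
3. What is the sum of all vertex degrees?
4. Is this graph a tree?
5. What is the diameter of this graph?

Count: 8 vertices, 13 edges.
Vertex 7 has neighbors [1, 2, 4, 6], degree = 4.
Handshaking lemma: 2 * 13 = 26.
A tree on 8 vertices has 7 edges. This graph has 13 edges (6 extra). Not a tree.
Diameter (longest shortest path) = 3.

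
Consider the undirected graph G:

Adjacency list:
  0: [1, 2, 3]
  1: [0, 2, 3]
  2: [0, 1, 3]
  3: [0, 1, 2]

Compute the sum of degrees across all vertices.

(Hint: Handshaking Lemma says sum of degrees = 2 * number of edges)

Count edges: 6 edges.
By Handshaking Lemma: sum of degrees = 2 * 6 = 12.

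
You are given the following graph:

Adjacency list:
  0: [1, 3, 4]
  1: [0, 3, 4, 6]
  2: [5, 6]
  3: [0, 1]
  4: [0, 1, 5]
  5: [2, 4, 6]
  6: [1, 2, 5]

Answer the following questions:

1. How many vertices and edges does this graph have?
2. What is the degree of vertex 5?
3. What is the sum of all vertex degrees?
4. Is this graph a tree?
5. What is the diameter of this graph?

Count: 7 vertices, 10 edges.
Vertex 5 has neighbors [2, 4, 6], degree = 3.
Handshaking lemma: 2 * 10 = 20.
A tree on 7 vertices has 6 edges. This graph has 10 edges (4 extra). Not a tree.
Diameter (longest shortest path) = 3.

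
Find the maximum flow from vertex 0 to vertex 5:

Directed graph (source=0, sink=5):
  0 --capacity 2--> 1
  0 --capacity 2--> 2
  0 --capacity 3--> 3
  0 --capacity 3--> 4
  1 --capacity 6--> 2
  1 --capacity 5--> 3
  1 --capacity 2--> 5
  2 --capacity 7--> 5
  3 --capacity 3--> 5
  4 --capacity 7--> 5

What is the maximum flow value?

Computing max flow:
  Flow on (0->1): 2/2
  Flow on (0->2): 2/2
  Flow on (0->3): 3/3
  Flow on (0->4): 3/3
  Flow on (1->5): 2/2
  Flow on (2->5): 2/7
  Flow on (3->5): 3/3
  Flow on (4->5): 3/7
Maximum flow = 10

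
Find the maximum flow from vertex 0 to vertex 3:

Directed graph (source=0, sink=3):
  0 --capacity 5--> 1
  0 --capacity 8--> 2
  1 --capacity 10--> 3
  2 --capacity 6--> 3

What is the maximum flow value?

Computing max flow:
  Flow on (0->1): 5/5
  Flow on (0->2): 6/8
  Flow on (1->3): 5/10
  Flow on (2->3): 6/6
Maximum flow = 11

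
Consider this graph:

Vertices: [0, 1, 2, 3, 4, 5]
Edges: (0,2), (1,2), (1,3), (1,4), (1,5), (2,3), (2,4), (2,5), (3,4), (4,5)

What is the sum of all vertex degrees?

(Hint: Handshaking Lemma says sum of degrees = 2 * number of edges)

Count edges: 10 edges.
By Handshaking Lemma: sum of degrees = 2 * 10 = 20.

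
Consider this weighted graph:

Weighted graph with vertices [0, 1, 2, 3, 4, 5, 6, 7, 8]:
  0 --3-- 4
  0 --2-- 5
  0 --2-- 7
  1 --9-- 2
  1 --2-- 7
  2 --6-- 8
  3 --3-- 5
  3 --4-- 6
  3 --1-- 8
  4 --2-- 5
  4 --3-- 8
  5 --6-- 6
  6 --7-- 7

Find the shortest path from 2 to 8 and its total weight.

Using Dijkstra's algorithm from vertex 2:
Shortest path: 2 -> 8
Total weight: 6 = 6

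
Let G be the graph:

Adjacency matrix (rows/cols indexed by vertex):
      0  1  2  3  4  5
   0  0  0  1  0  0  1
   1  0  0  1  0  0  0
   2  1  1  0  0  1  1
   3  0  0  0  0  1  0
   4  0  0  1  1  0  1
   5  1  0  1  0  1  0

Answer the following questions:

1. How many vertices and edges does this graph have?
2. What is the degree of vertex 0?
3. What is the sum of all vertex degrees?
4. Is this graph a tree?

Count: 6 vertices, 7 edges.
Vertex 0 has neighbors [2, 5], degree = 2.
Handshaking lemma: 2 * 7 = 14.
A tree on 6 vertices has 5 edges. This graph has 7 edges (2 extra). Not a tree.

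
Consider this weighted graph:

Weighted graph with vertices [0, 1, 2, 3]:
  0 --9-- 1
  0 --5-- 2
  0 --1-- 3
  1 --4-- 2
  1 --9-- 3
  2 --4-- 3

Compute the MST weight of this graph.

Applying Kruskal's algorithm (sort edges by weight, add if no cycle):
  Add (0,3) w=1
  Add (1,2) w=4
  Add (2,3) w=4
  Skip (0,2) w=5 (creates cycle)
  Skip (0,1) w=9 (creates cycle)
  Skip (1,3) w=9 (creates cycle)
MST weight = 9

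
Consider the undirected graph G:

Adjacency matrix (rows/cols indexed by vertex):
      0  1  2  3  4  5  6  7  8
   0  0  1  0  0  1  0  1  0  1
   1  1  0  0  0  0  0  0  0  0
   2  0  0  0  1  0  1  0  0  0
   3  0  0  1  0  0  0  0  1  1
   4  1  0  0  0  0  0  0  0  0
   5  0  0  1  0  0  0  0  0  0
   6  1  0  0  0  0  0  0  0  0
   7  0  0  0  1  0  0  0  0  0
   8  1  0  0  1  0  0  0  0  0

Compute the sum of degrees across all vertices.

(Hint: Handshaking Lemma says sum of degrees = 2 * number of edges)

Count edges: 8 edges.
By Handshaking Lemma: sum of degrees = 2 * 8 = 16.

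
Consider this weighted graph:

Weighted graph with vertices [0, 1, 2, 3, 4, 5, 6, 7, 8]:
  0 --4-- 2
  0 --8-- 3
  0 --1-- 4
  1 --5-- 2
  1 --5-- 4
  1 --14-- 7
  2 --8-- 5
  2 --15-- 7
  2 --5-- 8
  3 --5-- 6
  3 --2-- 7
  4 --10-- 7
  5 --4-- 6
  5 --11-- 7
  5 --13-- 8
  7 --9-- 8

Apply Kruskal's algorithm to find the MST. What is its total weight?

Applying Kruskal's algorithm (sort edges by weight, add if no cycle):
  Add (0,4) w=1
  Add (3,7) w=2
  Add (0,2) w=4
  Add (5,6) w=4
  Add (1,2) w=5
  Skip (1,4) w=5 (creates cycle)
  Add (2,8) w=5
  Add (3,6) w=5
  Add (0,3) w=8
  Skip (2,5) w=8 (creates cycle)
  Skip (7,8) w=9 (creates cycle)
  Skip (4,7) w=10 (creates cycle)
  Skip (5,7) w=11 (creates cycle)
  Skip (5,8) w=13 (creates cycle)
  Skip (1,7) w=14 (creates cycle)
  Skip (2,7) w=15 (creates cycle)
MST weight = 34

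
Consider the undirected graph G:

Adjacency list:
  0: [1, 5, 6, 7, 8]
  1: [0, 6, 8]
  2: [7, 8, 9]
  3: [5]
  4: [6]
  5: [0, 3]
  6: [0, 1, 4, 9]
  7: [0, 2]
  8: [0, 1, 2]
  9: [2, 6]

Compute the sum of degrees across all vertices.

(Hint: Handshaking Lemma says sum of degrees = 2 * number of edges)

Count edges: 13 edges.
By Handshaking Lemma: sum of degrees = 2 * 13 = 26.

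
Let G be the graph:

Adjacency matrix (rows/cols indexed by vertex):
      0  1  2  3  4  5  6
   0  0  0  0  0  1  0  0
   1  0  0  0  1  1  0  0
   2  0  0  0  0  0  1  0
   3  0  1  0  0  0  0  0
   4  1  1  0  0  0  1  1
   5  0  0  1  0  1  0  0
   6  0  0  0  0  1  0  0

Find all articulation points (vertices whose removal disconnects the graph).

An articulation point is a vertex whose removal disconnects the graph.
Articulation points: [1, 4, 5]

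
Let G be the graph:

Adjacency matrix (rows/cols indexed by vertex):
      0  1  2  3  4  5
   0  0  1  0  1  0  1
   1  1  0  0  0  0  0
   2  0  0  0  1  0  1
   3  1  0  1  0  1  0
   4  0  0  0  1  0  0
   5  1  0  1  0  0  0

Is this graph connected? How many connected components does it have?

Checking connectivity: the graph has 1 connected component(s).
All vertices are reachable from each other. The graph IS connected.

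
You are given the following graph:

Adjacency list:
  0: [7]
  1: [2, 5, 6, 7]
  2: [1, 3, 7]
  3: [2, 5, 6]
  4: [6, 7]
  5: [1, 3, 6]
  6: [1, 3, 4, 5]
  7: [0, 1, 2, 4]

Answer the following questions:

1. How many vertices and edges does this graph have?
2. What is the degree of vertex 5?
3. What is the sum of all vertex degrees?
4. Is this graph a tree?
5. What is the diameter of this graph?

Count: 8 vertices, 12 edges.
Vertex 5 has neighbors [1, 3, 6], degree = 3.
Handshaking lemma: 2 * 12 = 24.
A tree on 8 vertices has 7 edges. This graph has 12 edges (5 extra). Not a tree.
Diameter (longest shortest path) = 3.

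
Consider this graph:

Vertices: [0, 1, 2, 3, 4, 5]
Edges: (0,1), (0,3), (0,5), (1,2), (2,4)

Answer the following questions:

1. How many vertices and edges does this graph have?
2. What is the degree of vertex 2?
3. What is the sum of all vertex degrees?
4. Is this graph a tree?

Count: 6 vertices, 5 edges.
Vertex 2 has neighbors [1, 4], degree = 2.
Handshaking lemma: 2 * 5 = 10.
A graph is a tree iff it is connected and has exactly n-1 edges. This graph is connected (all 6 vertices in one component) and has 6-1 = 5 edges. It is a tree.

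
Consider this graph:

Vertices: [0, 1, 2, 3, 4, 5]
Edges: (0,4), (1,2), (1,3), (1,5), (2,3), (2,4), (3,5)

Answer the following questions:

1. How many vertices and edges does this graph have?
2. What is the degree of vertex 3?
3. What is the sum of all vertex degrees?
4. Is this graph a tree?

Count: 6 vertices, 7 edges.
Vertex 3 has neighbors [1, 2, 5], degree = 3.
Handshaking lemma: 2 * 7 = 14.
A tree on 6 vertices has 5 edges. This graph has 7 edges (2 extra). Not a tree.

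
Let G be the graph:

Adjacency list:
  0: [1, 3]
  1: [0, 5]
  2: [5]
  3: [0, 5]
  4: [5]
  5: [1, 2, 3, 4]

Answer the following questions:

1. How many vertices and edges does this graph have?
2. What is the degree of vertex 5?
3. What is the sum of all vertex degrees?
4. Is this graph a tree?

Count: 6 vertices, 6 edges.
Vertex 5 has neighbors [1, 2, 3, 4], degree = 4.
Handshaking lemma: 2 * 6 = 12.
A tree on 6 vertices has 5 edges. This graph has 6 edges (1 extra). Not a tree.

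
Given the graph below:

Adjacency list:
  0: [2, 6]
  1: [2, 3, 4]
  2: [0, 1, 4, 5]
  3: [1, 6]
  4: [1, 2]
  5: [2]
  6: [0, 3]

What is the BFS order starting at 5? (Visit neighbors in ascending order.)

BFS from vertex 5 (neighbors processed in ascending order):
Visit order: 5, 2, 0, 1, 4, 6, 3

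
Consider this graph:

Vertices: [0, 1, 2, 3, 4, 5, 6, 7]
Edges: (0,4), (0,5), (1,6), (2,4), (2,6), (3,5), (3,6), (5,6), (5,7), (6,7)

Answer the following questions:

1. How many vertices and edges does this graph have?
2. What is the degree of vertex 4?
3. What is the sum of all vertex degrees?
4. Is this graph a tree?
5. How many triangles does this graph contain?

Count: 8 vertices, 10 edges.
Vertex 4 has neighbors [0, 2], degree = 2.
Handshaking lemma: 2 * 10 = 20.
A tree on 8 vertices has 7 edges. This graph has 10 edges (3 extra). Not a tree.
Number of triangles = 2.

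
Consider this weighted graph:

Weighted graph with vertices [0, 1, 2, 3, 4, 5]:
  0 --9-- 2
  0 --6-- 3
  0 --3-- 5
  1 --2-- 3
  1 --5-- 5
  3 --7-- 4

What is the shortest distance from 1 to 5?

Using Dijkstra's algorithm from vertex 1:
Shortest path: 1 -> 5
Total weight: 5 = 5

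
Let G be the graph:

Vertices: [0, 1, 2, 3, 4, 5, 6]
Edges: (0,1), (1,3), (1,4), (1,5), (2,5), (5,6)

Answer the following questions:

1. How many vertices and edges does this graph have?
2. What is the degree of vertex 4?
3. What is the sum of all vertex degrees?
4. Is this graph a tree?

Count: 7 vertices, 6 edges.
Vertex 4 has neighbors [1], degree = 1.
Handshaking lemma: 2 * 6 = 12.
A graph is a tree iff it is connected and has exactly n-1 edges. This graph is connected (all 7 vertices in one component) and has 7-1 = 6 edges. It is a tree.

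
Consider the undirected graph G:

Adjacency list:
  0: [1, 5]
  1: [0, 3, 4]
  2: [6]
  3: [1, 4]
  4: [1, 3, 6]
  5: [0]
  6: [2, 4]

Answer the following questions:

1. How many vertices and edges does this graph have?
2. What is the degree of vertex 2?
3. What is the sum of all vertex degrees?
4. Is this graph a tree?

Count: 7 vertices, 7 edges.
Vertex 2 has neighbors [6], degree = 1.
Handshaking lemma: 2 * 7 = 14.
A tree on 7 vertices has 6 edges. This graph has 7 edges (1 extra). Not a tree.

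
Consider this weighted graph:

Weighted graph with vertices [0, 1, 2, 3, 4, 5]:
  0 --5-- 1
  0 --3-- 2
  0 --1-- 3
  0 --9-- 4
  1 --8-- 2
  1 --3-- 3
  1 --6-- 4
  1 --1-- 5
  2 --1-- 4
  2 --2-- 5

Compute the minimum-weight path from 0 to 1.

Using Dijkstra's algorithm from vertex 0:
Shortest path: 0 -> 3 -> 1
Total weight: 1 + 3 = 4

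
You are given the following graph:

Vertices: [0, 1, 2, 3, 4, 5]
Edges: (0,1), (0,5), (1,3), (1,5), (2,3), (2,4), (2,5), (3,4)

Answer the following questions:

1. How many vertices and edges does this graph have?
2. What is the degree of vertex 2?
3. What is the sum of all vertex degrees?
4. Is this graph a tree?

Count: 6 vertices, 8 edges.
Vertex 2 has neighbors [3, 4, 5], degree = 3.
Handshaking lemma: 2 * 8 = 16.
A tree on 6 vertices has 5 edges. This graph has 8 edges (3 extra). Not a tree.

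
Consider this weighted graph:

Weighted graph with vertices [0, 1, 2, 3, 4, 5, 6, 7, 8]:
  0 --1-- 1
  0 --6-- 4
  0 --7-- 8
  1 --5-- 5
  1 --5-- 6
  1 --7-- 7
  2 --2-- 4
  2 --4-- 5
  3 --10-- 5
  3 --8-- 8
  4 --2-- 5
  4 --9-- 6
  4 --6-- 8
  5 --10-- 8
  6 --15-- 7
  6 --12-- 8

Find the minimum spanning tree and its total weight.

Applying Kruskal's algorithm (sort edges by weight, add if no cycle):
  Add (0,1) w=1
  Add (2,4) w=2
  Add (4,5) w=2
  Skip (2,5) w=4 (creates cycle)
  Add (1,6) w=5
  Add (1,5) w=5
  Skip (0,4) w=6 (creates cycle)
  Add (4,8) w=6
  Skip (0,8) w=7 (creates cycle)
  Add (1,7) w=7
  Add (3,8) w=8
  Skip (4,6) w=9 (creates cycle)
  Skip (3,5) w=10 (creates cycle)
  Skip (5,8) w=10 (creates cycle)
  Skip (6,8) w=12 (creates cycle)
  Skip (6,7) w=15 (creates cycle)
MST weight = 36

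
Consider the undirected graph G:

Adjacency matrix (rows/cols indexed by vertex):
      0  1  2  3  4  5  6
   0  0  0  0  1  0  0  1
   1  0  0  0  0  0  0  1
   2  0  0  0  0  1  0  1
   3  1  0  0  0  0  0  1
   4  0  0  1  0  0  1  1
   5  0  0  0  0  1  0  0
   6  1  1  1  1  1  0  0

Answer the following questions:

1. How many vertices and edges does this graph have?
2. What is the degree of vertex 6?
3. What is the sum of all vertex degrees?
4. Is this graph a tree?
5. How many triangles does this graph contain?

Count: 7 vertices, 8 edges.
Vertex 6 has neighbors [0, 1, 2, 3, 4], degree = 5.
Handshaking lemma: 2 * 8 = 16.
A tree on 7 vertices has 6 edges. This graph has 8 edges (2 extra). Not a tree.
Number of triangles = 2.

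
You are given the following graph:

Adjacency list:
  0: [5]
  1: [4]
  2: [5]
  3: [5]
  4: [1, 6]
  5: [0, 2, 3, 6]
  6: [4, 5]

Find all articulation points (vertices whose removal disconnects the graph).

An articulation point is a vertex whose removal disconnects the graph.
Articulation points: [4, 5, 6]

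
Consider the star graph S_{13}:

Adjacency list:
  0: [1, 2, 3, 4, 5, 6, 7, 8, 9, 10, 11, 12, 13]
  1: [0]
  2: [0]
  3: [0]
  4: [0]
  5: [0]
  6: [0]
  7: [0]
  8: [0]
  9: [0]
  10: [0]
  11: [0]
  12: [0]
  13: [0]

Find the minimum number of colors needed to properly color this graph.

S_{13} has one hub adjacent to 13 leaves; leaves are pairwise non-adjacent.
Color the hub 0 and every leaf 1.
Chromatic number = 2.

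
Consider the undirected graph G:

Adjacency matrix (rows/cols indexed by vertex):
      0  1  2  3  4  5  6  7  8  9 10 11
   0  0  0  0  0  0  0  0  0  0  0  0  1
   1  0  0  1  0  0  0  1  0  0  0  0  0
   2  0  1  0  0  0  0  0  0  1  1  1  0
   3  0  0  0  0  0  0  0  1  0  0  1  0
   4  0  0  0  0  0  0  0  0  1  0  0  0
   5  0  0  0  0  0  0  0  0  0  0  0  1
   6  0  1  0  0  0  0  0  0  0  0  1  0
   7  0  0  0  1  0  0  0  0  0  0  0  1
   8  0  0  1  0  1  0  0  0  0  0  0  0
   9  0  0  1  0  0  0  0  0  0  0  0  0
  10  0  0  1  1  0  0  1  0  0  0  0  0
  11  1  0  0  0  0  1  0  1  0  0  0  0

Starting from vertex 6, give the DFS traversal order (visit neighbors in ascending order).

DFS from vertex 6 (neighbors processed in ascending order):
Visit order: 6, 1, 2, 8, 4, 9, 10, 3, 7, 11, 0, 5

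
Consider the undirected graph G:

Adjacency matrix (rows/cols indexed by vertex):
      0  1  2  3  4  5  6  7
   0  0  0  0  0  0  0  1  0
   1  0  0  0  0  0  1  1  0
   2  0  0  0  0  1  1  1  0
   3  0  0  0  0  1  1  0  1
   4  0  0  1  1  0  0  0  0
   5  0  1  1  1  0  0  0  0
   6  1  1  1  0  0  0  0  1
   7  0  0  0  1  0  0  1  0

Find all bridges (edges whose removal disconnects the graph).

A bridge is an edge whose removal increases the number of connected components.
Bridges found: (0,6)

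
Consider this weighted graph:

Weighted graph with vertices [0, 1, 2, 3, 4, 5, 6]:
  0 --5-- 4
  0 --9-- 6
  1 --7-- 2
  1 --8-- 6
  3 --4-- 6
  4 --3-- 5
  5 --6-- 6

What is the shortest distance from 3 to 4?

Using Dijkstra's algorithm from vertex 3:
Shortest path: 3 -> 6 -> 5 -> 4
Total weight: 4 + 6 + 3 = 13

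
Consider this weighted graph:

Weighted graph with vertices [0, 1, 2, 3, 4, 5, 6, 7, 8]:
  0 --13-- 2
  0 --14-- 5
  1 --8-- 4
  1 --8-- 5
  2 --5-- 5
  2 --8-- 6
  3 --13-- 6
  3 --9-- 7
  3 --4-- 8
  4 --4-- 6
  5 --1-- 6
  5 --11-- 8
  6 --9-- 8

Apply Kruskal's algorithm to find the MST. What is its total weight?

Applying Kruskal's algorithm (sort edges by weight, add if no cycle):
  Add (5,6) w=1
  Add (3,8) w=4
  Add (4,6) w=4
  Add (2,5) w=5
  Add (1,5) w=8
  Skip (1,4) w=8 (creates cycle)
  Skip (2,6) w=8 (creates cycle)
  Add (3,7) w=9
  Add (6,8) w=9
  Skip (5,8) w=11 (creates cycle)
  Add (0,2) w=13
  Skip (3,6) w=13 (creates cycle)
  Skip (0,5) w=14 (creates cycle)
MST weight = 53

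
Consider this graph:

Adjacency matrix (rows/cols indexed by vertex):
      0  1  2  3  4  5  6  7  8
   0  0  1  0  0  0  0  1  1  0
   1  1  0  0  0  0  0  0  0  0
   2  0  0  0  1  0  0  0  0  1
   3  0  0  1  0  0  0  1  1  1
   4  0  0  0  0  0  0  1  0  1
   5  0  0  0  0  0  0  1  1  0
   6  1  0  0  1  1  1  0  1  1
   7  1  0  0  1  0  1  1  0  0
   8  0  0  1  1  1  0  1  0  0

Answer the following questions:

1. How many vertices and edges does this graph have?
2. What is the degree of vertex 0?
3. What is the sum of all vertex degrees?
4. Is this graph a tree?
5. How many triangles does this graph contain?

Count: 9 vertices, 14 edges.
Vertex 0 has neighbors [1, 6, 7], degree = 3.
Handshaking lemma: 2 * 14 = 28.
A tree on 9 vertices has 8 edges. This graph has 14 edges (6 extra). Not a tree.
Number of triangles = 6.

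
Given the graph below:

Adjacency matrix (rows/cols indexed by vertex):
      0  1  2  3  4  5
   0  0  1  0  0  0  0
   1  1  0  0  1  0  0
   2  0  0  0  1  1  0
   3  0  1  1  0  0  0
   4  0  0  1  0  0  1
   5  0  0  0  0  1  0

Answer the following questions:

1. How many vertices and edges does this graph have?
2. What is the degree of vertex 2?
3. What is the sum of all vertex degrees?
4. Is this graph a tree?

Count: 6 vertices, 5 edges.
Vertex 2 has neighbors [3, 4], degree = 2.
Handshaking lemma: 2 * 5 = 10.
A graph is a tree iff it is connected and has exactly n-1 edges. This graph is connected (all 6 vertices in one component) and has 6-1 = 5 edges. It is a tree.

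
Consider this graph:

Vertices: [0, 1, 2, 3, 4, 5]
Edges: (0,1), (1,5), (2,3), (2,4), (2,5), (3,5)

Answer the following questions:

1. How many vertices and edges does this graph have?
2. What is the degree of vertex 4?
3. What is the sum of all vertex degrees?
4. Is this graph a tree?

Count: 6 vertices, 6 edges.
Vertex 4 has neighbors [2], degree = 1.
Handshaking lemma: 2 * 6 = 12.
A tree on 6 vertices has 5 edges. This graph has 6 edges (1 extra). Not a tree.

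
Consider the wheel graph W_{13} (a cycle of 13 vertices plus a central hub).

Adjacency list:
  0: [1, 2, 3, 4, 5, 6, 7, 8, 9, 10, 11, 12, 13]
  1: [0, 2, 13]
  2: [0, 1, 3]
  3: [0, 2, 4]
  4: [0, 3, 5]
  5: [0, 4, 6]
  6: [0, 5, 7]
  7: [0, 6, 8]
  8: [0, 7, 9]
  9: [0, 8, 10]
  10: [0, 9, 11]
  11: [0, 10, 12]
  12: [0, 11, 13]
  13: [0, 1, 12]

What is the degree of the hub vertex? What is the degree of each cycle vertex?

The hub connects to all 13 cycle vertices, so deg(hub) = 13.
Each cycle vertex connects to 2 neighbors on the cycle plus the hub, so deg(cycle vertex) = 3.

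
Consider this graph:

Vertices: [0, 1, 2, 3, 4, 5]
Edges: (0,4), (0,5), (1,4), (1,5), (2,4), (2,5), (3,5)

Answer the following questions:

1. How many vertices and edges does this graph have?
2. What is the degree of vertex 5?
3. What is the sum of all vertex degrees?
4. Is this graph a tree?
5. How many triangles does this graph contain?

Count: 6 vertices, 7 edges.
Vertex 5 has neighbors [0, 1, 2, 3], degree = 4.
Handshaking lemma: 2 * 7 = 14.
A tree on 6 vertices has 5 edges. This graph has 7 edges (2 extra). Not a tree.
Number of triangles = 0.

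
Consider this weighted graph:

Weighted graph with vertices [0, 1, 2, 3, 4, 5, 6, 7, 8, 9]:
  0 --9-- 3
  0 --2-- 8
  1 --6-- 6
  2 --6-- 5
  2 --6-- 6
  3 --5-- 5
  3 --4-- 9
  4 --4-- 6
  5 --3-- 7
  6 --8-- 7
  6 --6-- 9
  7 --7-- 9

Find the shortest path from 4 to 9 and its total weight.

Using Dijkstra's algorithm from vertex 4:
Shortest path: 4 -> 6 -> 9
Total weight: 4 + 6 = 10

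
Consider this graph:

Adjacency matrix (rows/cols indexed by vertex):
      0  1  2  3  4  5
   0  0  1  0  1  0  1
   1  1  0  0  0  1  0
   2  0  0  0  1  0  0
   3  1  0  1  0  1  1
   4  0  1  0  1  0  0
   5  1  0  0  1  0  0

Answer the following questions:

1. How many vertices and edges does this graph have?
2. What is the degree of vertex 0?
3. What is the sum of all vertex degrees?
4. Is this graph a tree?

Count: 6 vertices, 7 edges.
Vertex 0 has neighbors [1, 3, 5], degree = 3.
Handshaking lemma: 2 * 7 = 14.
A tree on 6 vertices has 5 edges. This graph has 7 edges (2 extra). Not a tree.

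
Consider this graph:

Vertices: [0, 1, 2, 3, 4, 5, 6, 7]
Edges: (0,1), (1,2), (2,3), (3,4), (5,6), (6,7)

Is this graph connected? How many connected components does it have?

Checking connectivity: the graph has 2 connected component(s).
Components: [[0, 1, 2, 3, 4], [5, 6, 7]]. The graph is NOT connected.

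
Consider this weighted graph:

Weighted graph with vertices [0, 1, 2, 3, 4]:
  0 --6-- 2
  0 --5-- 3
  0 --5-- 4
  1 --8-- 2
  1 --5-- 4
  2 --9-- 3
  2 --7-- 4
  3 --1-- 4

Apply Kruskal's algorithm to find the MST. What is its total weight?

Applying Kruskal's algorithm (sort edges by weight, add if no cycle):
  Add (3,4) w=1
  Add (0,4) w=5
  Skip (0,3) w=5 (creates cycle)
  Add (1,4) w=5
  Add (0,2) w=6
  Skip (2,4) w=7 (creates cycle)
  Skip (1,2) w=8 (creates cycle)
  Skip (2,3) w=9 (creates cycle)
MST weight = 17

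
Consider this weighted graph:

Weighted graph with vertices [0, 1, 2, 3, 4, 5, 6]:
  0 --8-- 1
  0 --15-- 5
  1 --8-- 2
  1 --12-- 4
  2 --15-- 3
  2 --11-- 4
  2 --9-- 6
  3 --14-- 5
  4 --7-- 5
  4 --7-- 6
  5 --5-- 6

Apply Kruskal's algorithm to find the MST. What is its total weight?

Applying Kruskal's algorithm (sort edges by weight, add if no cycle):
  Add (5,6) w=5
  Add (4,5) w=7
  Skip (4,6) w=7 (creates cycle)
  Add (0,1) w=8
  Add (1,2) w=8
  Add (2,6) w=9
  Skip (2,4) w=11 (creates cycle)
  Skip (1,4) w=12 (creates cycle)
  Add (3,5) w=14
  Skip (0,5) w=15 (creates cycle)
  Skip (2,3) w=15 (creates cycle)
MST weight = 51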